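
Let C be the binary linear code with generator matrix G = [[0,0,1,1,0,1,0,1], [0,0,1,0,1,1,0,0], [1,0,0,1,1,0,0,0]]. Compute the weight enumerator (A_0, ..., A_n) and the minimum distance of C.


Weight distribution: A_0 = 1, A_2 = 1, A_3 = 3, A_4 = 2, A_5 = 1. Minimum distance d = 2.

Enumerate all 2^3 = 8 messages m ∈ F_2^3.
For each, compute codeword c = mG in F_2^8, then tally its weight.
  m = 000 → c = 00000000, weight = 0.
  m = 100 → c = 00110101, weight = 4.
  m = 010 → c = 00101100, weight = 3.
  m = 110 → c = 00011001, weight = 3.
  m = 001 → c = 10011000, weight = 3.
  m = 101 → c = 10101101, weight = 5.
  m = 011 → c = 10110100, weight = 4.
  m = 111 → c = 10000001, weight = 2.
Tally weights:
  weight 0: 1 codewords.
  weight 2: 1 codewords.
  weight 3: 3 codewords.
  weight 4: 2 codewords.
  weight 5: 1 codewords.
Minimum distance d = smallest w > 0 with A_w > 0 = 2.
Sanity: Σ A_w = 8 = 2^3 = 8 ✓.


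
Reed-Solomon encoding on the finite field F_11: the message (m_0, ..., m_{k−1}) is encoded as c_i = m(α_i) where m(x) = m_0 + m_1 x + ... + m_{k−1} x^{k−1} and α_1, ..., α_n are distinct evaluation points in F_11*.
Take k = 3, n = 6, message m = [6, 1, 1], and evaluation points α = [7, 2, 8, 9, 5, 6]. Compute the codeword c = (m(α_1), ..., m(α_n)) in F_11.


c = [7, 1, 1, 8, 3, 4]

Message polynomial: m(x) = 6 + 1·x + 1·x^2 (mod 11).
For each evaluation point α_i, compute m(α_i) mod 11:
  α_1 = 7: Horner steps 1 → 8 → 7, so m(7) = 7.
  α_2 = 2: Horner steps 1 → 3 → 1, so m(2) = 1.
  α_3 = 8: Horner steps 1 → 9 → 1, so m(8) = 1.
  α_4 = 9: Horner steps 1 → 10 → 8, so m(9) = 8.
  α_5 = 5: Horner steps 1 → 6 → 3, so m(5) = 3.
  α_6 = 6: Horner steps 1 → 7 → 4, so m(6) = 4.
Codeword c = [7, 1, 1, 8, 3, 4] ∈ F_11^6.


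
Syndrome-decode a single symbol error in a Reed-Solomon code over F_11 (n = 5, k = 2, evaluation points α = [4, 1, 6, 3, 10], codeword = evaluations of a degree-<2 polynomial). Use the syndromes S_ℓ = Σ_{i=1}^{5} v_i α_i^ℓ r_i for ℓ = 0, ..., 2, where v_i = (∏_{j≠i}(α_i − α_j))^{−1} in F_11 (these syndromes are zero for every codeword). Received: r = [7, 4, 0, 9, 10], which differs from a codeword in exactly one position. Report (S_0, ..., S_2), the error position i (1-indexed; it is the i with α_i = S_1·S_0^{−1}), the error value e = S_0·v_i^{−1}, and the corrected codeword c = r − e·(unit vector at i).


S = (4, 5, 9), error at position 1, error magnitude e = 1, c = [6, 4, 0, 9, 10].

Step 1: column multipliers v_i = (∏_{j≠i}(α_i − α_j))^{−1} mod 11.
  i = 1 (α = 4): (4−1)(4−6)(4−3)(4−10) = 3·(−2)·1·(−6) = 36 ≡ 3, so v_1 = 3^{−1} = 4 (mod 11).
  i = 2 (α = 1): (1−4)(1−6)(1−3)(1−10) = (−3)·(−5)·(−2)·(−9) = 270 ≡ 6, so v_2 = 6^{−1} = 2 (mod 11).
  i = 3 (α = 6): (6−4)(6−1)(6−3)(6−10) = 2·5·3·(−4) = −120 ≡ 1, so v_3 = 1^{−1} = 1 (mod 11).
  i = 4 (α = 3): (3−4)(3−1)(3−6)(3−10) = (−1)·2·(−3)·(−7) = −42 ≡ 2, so v_4 = 2^{−1} = 6 (mod 11).
  i = 5 (α = 10): (10−4)(10−1)(10−6)(10−3) = 6·9·4·7 = 1512 ≡ 5, so v_5 = 5^{−1} = 9 (mod 11).
  v = [4, 2, 1, 6, 9].
Step 2: syndromes of r = [7, 4, 0, 9, 10] (all sums mod 11).
  S_0 = Σ v_i r_i = 4·7 + 2·4 + 1·0 + 6·9 + 9·10 = 180 ≡ 4.
  S_1 = Σ v_i α_i r_i = 4·4·7 + 2·1·4 + 1·6·0 + 6·3·9 + 9·10·10 = 1182 ≡ 5.
  α_i^2 mod 11 = [5, 1, 3, 9, 1].
  S_2 = Σ v_i α_i^2 r_i = 4·5·7 + 2·1·4 + 1·3·0 + 6·9·9 + 9·1·10 = 724 ≡ 9.
  S = (4, 5, 9) ≠ 0, so r is not a codeword (an error is present).
Step 3: locate the error. For a single error e at position i, S_ℓ = v_i·e·α_i^ℓ, so α_err = S_1/S_0.
  S_0^{−1} = 4^{−1} = 3 (mod 11), so α_err = 5·3 = 15 ≡ 4 = α_1. Error position i = 1.
  Consistency check: S_2/S_1 = 9·9 = 81 ≡ 4 = α_err ✓ (single-error assumption holds).
Step 4: error magnitude e = S_0/v_1 = S_0·∏_{j≠1}(α_1 − α_j) = 4·3 = 12 ≡ 1 (mod 11).
Step 5: correct position 1: c_1 = r_1 − e = 7 − 1 ≡ 6 (mod 11). Hence c = [6, 4, 0, 9, 10].
  Check: interpolating c through the α_i gives m(x) = 7 + 8·x (degree < 2) with m(α_i) = c_i for every i, so c is indeed a codeword.


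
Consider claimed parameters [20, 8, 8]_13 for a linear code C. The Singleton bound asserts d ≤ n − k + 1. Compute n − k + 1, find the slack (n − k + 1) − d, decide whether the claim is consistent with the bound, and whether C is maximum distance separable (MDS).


Singleton RHS = n − k + 1 = 13, slack = 5, bound satisfied, not MDS.

Singleton bound: d ≤ n − k + 1.
Here n = 20, k = 8, so n − k + 1 = 13.
Given d = 8, check d ≤ 13: YES.
Slack = (n − k + 1) − d = 5.
The code is NOT MDS (slack = 5 > 0).
Description: the claimed parameters are [20, 8, 8]_13; such a code would be non-MDS.


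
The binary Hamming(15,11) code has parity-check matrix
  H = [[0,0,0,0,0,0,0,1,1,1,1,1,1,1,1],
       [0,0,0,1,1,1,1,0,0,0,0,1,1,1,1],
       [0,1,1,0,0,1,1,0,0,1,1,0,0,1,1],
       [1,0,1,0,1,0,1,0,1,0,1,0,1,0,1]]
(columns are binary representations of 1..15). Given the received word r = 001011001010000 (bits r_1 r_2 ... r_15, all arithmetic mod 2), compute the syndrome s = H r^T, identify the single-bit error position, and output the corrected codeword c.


s = (0, 0, 1, 0)^T, error position = 2, corrected codeword c = 011011001010000

Compute s = H r^T mod 2 one row at a time:
  s_1 = 0 + 1 + 0 + 1 + 0 + 0 + 0 + 0 = 2 ≡ 0 (mod 2).
  s_2 = 0 + 1 + 1 + 0 + 0 + 0 + 0 + 0 = 2 ≡ 0 (mod 2).
  s_3 = 0 + 1 + 1 + 0 + 0 + 1 + 0 + 0 = 3 ≡ 1 (mod 2).
  s_4 = 0 + 1 + 1 + 0 + 1 + 1 + 0 + 0 = 4 ≡ 0 (mod 2).
s = (0, 0, 1, 0)^T — this equals column 2 of H (binary 0010), so error is at position 2.
Correct: flip bit 2 of r = 001011001010000 to get c = 011011001010000.


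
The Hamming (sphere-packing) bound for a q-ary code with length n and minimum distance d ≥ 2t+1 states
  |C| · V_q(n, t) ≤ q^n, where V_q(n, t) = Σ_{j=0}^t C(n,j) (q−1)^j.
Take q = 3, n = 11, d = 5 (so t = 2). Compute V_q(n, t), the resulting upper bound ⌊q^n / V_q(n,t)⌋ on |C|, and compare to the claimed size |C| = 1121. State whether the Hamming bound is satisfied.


V_q(n, t) = 243, q^n = 177147, Hamming bound = 729, |C| = 1121 > bound (violated).

Step 1: Compute V_q(n, t) = Σ_{j=0}^2 C(n, j) (q−1)^j.
  j = 0: C(11,0)·(2)^0 = 1·1 = 1.
  j = 1: C(11,1)·(2)^1 = 11·2 = 22.
  j = 2: C(11,2)·(2)^2 = 55·4 = 220.
  V_q(n, t) = 1 + 22 + 220 = 243.
Step 2: q^n = 3^11 = 177147.
Step 3: Hamming bound ⌊q^n / V_q(n,t)⌋ = ⌊177147/243⌋ = 729.
Step 4: Compare |C| = 1121 to 729: violated.
The claimed |C| lies above the Hamming bound, so no 3-ary code of length 11 with d ≥ 5 can have 1121 codewords.


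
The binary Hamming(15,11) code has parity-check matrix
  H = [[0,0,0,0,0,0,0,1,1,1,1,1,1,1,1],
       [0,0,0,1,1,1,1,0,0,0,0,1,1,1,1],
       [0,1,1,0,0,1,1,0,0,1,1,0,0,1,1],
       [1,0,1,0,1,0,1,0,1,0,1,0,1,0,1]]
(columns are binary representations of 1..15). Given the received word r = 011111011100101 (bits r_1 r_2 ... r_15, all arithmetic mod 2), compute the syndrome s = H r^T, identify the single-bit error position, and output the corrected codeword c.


s = (1, 1, 1, 1)^T, error position = 15, corrected codeword c = 011111011100100

Compute s = H r^T mod 2 one row at a time:
  s_1 = 1 + 1 + 1 + 0 + 0 + 1 + 0 + 1 = 5 ≡ 1 (mod 2).
  s_2 = 1 + 1 + 1 + 0 + 0 + 1 + 0 + 1 = 5 ≡ 1 (mod 2).
  s_3 = 1 + 1 + 1 + 0 + 1 + 0 + 0 + 1 = 5 ≡ 1 (mod 2).
  s_4 = 0 + 1 + 1 + 0 + 1 + 0 + 1 + 1 = 5 ≡ 1 (mod 2).
s = (1, 1, 1, 1)^T — this equals column 15 of H (binary 1111), so error is at position 15.
Correct: flip bit 15 of r = 011111011100101 to get c = 011111011100100.


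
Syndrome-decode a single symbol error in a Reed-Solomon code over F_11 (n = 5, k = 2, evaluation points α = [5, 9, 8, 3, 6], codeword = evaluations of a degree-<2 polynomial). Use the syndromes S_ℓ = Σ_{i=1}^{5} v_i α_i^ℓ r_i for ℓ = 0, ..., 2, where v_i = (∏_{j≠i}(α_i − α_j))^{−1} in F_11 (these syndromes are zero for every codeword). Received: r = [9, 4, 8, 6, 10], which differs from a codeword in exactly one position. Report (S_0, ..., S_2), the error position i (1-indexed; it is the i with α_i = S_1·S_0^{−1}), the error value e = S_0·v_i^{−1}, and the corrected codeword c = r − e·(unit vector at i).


S = (7, 9, 10), error at position 5, error magnitude e = 5, c = [9, 4, 8, 6, 5].

Step 1: column multipliers v_i = (∏_{j≠i}(α_i − α_j))^{−1} mod 11.
  i = 1 (α = 5): (5−9)(5−8)(5−3)(5−6) = (−4)·(−3)·2·(−1) = −24 ≡ 9, so v_1 = 9^{−1} = 5 (mod 11).
  i = 2 (α = 9): (9−5)(9−8)(9−3)(9−6) = 4·1·6·3 = 72 ≡ 6, so v_2 = 6^{−1} = 2 (mod 11).
  i = 3 (α = 8): (8−5)(8−9)(8−3)(8−6) = 3·(−1)·5·2 = −30 ≡ 3, so v_3 = 3^{−1} = 4 (mod 11).
  i = 4 (α = 3): (3−5)(3−9)(3−8)(3−6) = (−2)·(−6)·(−5)·(−3) = 180 ≡ 4, so v_4 = 4^{−1} = 3 (mod 11).
  i = 5 (α = 6): (6−5)(6−9)(6−8)(6−3) = 1·(−3)·(−2)·3 = 18 ≡ 7, so v_5 = 7^{−1} = 8 (mod 11).
  v = [5, 2, 4, 3, 8].
Step 2: syndromes of r = [9, 4, 8, 6, 10] (all sums mod 11).
  S_0 = Σ v_i r_i = 5·9 + 2·4 + 4·8 + 3·6 + 8·10 = 183 ≡ 7.
  S_1 = Σ v_i α_i r_i = 5·5·9 + 2·9·4 + 4·8·8 + 3·3·6 + 8·6·10 = 1087 ≡ 9.
  α_i^2 mod 11 = [3, 4, 9, 9, 3].
  S_2 = Σ v_i α_i^2 r_i = 5·3·9 + 2·4·4 + 4·9·8 + 3·9·6 + 8·3·10 = 857 ≡ 10.
  S = (7, 9, 10) ≠ 0, so r is not a codeword (an error is present).
Step 3: locate the error. For a single error e at position i, S_ℓ = v_i·e·α_i^ℓ, so α_err = S_1/S_0.
  S_0^{−1} = 7^{−1} = 8 (mod 11), so α_err = 9·8 = 72 ≡ 6 = α_5. Error position i = 5.
  Consistency check: S_2/S_1 = 10·5 = 50 ≡ 6 = α_err ✓ (single-error assumption holds).
Step 4: error magnitude e = S_0/v_5 = S_0·∏_{j≠5}(α_5 − α_j) = 7·7 = 49 ≡ 5 (mod 11).
Step 5: correct position 5: c_5 = r_5 − e = 10 − 5 ≡ 5 (mod 11). Hence c = [9, 4, 8, 6, 5].
  Check: interpolating c through the α_i gives m(x) = 7 + 7·x (degree < 2) with m(α_i) = c_i for every i, so c is indeed a codeword.


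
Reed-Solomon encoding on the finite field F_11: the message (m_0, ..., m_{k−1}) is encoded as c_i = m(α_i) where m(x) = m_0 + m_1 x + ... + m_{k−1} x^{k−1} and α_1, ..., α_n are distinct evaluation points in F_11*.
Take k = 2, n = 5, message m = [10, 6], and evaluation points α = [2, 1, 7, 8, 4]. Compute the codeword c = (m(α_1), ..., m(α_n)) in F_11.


c = [0, 5, 8, 3, 1]

Message polynomial: m(x) = 10 + 6·x (mod 11).
For each evaluation point α_i, compute m(α_i) mod 11:
  α_1 = 2: Horner steps 6 → 0, so m(2) = 0.
  α_2 = 1: Horner steps 6 → 5, so m(1) = 5.
  α_3 = 7: Horner steps 6 → 8, so m(7) = 8.
  α_4 = 8: Horner steps 6 → 3, so m(8) = 3.
  α_5 = 4: Horner steps 6 → 1, so m(4) = 1.
Codeword c = [0, 5, 8, 3, 1] ∈ F_11^5.


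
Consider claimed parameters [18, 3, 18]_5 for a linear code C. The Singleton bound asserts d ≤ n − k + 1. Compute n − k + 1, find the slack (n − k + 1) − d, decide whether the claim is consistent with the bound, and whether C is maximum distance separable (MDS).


Singleton RHS = n − k + 1 = 16, slack = -2, bound violated (no such code; not MDS).

Singleton bound: d ≤ n − k + 1.
Here n = 18, k = 3, so n − k + 1 = 16.
Given d = 18, check d ≤ 16: NO.
Slack = (n − k + 1) − d = -2.
The slack is negative: d = 18 exceeds n − k + 1 = 16 by 2, so the Singleton bound is violated and no linear [18, 3, 18]_5 code can exist. In particular it is not MDS (MDS requires d = n − k + 1 exactly).
Description: the claimed parameters are [18, 3, 18]_5; such a code would be impossible (violates the Singleton bound).


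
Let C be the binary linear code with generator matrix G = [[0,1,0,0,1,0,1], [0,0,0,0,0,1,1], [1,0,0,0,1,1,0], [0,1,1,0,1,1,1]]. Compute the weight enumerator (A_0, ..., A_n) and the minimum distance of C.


Weight distribution: A_0 = 1, A_2 = 4, A_3 = 6, A_4 = 3, A_5 = 2. Minimum distance d = 2.

Enumerate all 2^4 = 16 messages m ∈ F_2^4.
For each, compute codeword c = mG in F_2^7, then tally its weight.
  m = 0000 → c = 0000000, weight = 0.
  m = 1000 → c = 0100101, weight = 3.
  m = 0100 → c = 0000011, weight = 2.
  m = 1100 → c = 0100110, weight = 3.
  m = 0010 → c = 1000110, weight = 3.
  m = 1010 → c = 1100011, weight = 4.
  m = 0110 → c = 1000101, weight = 3.
  m = 1110 → c = 1100000, weight = 2.
  m = 0001 → c = 0110111, weight = 5.
  m = 1001 → c = 0010010, weight = 2.
  m = 0101 → c = 0110100, weight = 3.
  m = 1101 → c = 0010001, weight = 2.
  m = 0011 → c = 1110001, weight = 4.
  m = 1011 → c = 1010100, weight = 3.
  m = 0111 → c = 1110010, weight = 4.
  m = 1111 → c = 1010111, weight = 5.
Tally weights:
  weight 0: 1 codewords.
  weight 2: 4 codewords.
  weight 3: 6 codewords.
  weight 4: 3 codewords.
  weight 5: 2 codewords.
Minimum distance d = smallest w > 0 with A_w > 0 = 2.
Sanity: Σ A_w = 16 = 2^4 = 16 ✓.


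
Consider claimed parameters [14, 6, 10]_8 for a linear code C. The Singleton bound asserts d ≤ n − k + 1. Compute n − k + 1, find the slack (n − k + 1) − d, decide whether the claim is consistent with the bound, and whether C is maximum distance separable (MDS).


Singleton RHS = n − k + 1 = 9, slack = -1, bound violated (no such code; not MDS).

Singleton bound: d ≤ n − k + 1.
Here n = 14, k = 6, so n − k + 1 = 9.
Given d = 10, check d ≤ 9: NO.
Slack = (n − k + 1) − d = -1.
The slack is negative: d = 10 exceeds n − k + 1 = 9 by 1, so the Singleton bound is violated and no linear [14, 6, 10]_8 code can exist. In particular it is not MDS (MDS requires d = n − k + 1 exactly).
Description: the claimed parameters are [14, 6, 10]_8; such a code would be impossible (violates the Singleton bound).


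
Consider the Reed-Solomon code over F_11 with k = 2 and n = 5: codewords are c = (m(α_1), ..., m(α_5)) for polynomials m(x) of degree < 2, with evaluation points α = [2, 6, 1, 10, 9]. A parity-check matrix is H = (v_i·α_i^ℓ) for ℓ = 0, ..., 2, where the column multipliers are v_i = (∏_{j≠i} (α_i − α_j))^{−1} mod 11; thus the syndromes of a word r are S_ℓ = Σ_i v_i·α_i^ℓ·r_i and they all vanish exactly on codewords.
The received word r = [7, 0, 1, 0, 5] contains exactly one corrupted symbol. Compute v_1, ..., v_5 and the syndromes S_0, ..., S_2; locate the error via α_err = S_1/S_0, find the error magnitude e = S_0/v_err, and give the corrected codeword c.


S = (10, 5, 8), error at position 2, error magnitude e = 2, c = [7, 9, 1, 0, 5].

Step 1: column multipliers v_i = (∏_{j≠i}(α_i − α_j))^{−1} mod 11.
  i = 1 (α = 2): (2−6)(2−1)(2−10)(2−9) = (−4)·1·(−8)·(−7) = −224 ≡ 7, so v_1 = 7^{−1} = 8 (mod 11).
  i = 2 (α = 6): (6−2)(6−1)(6−10)(6−9) = 4·5·(−4)·(−3) = 240 ≡ 9, so v_2 = 9^{−1} = 5 (mod 11).
  i = 3 (α = 1): (1−2)(1−6)(1−10)(1−9) = (−1)·(−5)·(−9)·(−8) = 360 ≡ 8, so v_3 = 8^{−1} = 7 (mod 11).
  i = 4 (α = 10): (10−2)(10−6)(10−1)(10−9) = 8·4·9·1 = 288 ≡ 2, so v_4 = 2^{−1} = 6 (mod 11).
  i = 5 (α = 9): (9−2)(9−6)(9−1)(9−10) = 7·3·8·(−1) = −168 ≡ 8, so v_5 = 8^{−1} = 7 (mod 11).
  v = [8, 5, 7, 6, 7].
Step 2: syndromes of r = [7, 0, 1, 0, 5] (all sums mod 11).
  S_0 = Σ v_i r_i = 8·7 + 5·0 + 7·1 + 6·0 + 7·5 = 98 ≡ 10.
  S_1 = Σ v_i α_i r_i = 8·2·7 + 5·6·0 + 7·1·1 + 6·10·0 + 7·9·5 = 434 ≡ 5.
  α_i^2 mod 11 = [4, 3, 1, 1, 4].
  S_2 = Σ v_i α_i^2 r_i = 8·4·7 + 5·3·0 + 7·1·1 + 6·1·0 + 7·4·5 = 371 ≡ 8.
  S = (10, 5, 8) ≠ 0, so r is not a codeword (an error is present).
Step 3: locate the error. For a single error e at position i, S_ℓ = v_i·e·α_i^ℓ, so α_err = S_1/S_0.
  S_0^{−1} = 10^{−1} = 10 (mod 11), so α_err = 5·10 = 50 ≡ 6 = α_2. Error position i = 2.
  Consistency check: S_2/S_1 = 8·9 = 72 ≡ 6 = α_err ✓ (single-error assumption holds).
Step 4: error magnitude e = S_0/v_2 = S_0·∏_{j≠2}(α_2 − α_j) = 10·9 = 90 ≡ 2 (mod 11).
Step 5: correct position 2: c_2 = r_2 − e = 0 − 2 ≡ 9 (mod 11). Hence c = [7, 9, 1, 0, 5].
  Check: interpolating c through the α_i gives m(x) = 6 + 6·x (degree < 2) with m(α_i) = c_i for every i, so c is indeed a codeword.


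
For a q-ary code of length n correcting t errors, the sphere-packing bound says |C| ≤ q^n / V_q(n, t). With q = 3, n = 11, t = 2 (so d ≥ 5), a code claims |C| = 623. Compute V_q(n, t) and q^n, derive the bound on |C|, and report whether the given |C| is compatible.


V_q(n, t) = 243, q^n = 177147, Hamming bound = 729, |C| = 623 ≤ bound (satisfied).

Step 1: Compute V_q(n, t) = Σ_{j=0}^2 C(n, j) (q−1)^j.
  j = 0: C(11,0)·(2)^0 = 1·1 = 1.
  j = 1: C(11,1)·(2)^1 = 11·2 = 22.
  j = 2: C(11,2)·(2)^2 = 55·4 = 220.
  V_q(n, t) = 1 + 22 + 220 = 243.
Step 2: q^n = 3^11 = 177147.
Step 3: Hamming bound ⌊q^n / V_q(n,t)⌋ = ⌊177147/243⌋ = 729.
Step 4: Compare |C| = 623 to 729: satisfied.
The claimed |C| lies below the Hamming bound.


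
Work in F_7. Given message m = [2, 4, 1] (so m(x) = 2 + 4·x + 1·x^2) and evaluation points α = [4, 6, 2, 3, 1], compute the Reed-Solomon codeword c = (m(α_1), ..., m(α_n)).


c = [6, 6, 0, 2, 0]

Message polynomial: m(x) = 2 + 4·x + 1·x^2 (mod 7).
For each evaluation point α_i, compute m(α_i) mod 7:
  α_1 = 4: Horner steps 1 → 1 → 6, so m(4) = 6.
  α_2 = 6: Horner steps 1 → 3 → 6, so m(6) = 6.
  α_3 = 2: Horner steps 1 → 6 → 0, so m(2) = 0.
  α_4 = 3: Horner steps 1 → 0 → 2, so m(3) = 2.
  α_5 = 1: Horner steps 1 → 5 → 0, so m(1) = 0.
Codeword c = [6, 6, 0, 2, 0] ∈ F_7^5.


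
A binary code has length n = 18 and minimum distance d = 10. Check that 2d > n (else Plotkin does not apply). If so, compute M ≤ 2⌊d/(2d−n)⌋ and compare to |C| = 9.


Plotkin bound M ≤ 10; given |C| = 9 ≤ bound (satisfied).

Check applicability: 2d = 20, n = 18.
2d − n = 2 > 0, so Plotkin applies.
Compute d/(2d−n) = 10/2 ≈ 5.0000.
⌊d/(2d−n)⌋ = 5.
Plotkin bound: M ≤ 2·5 = 10.
Given |C| = 9, check: satisfied.
This |C| is below the Plotkin bound.


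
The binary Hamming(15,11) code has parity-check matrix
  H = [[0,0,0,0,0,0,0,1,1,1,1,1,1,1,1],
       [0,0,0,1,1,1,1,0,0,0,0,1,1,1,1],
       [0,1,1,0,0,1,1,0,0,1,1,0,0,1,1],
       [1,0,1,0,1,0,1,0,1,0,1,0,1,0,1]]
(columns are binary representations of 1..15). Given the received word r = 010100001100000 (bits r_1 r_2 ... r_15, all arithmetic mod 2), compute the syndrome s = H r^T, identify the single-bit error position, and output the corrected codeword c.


s = (0, 1, 0, 1)^T, error position = 5, corrected codeword c = 010110001100000

Compute s = H r^T mod 2 one row at a time:
  s_1 = 0 + 1 + 1 + 0 + 0 + 0 + 0 + 0 = 2 ≡ 0 (mod 2).
  s_2 = 1 + 0 + 0 + 0 + 0 + 0 + 0 + 0 = 1 ≡ 1 (mod 2).
  s_3 = 1 + 0 + 0 + 0 + 1 + 0 + 0 + 0 = 2 ≡ 0 (mod 2).
  s_4 = 0 + 0 + 0 + 0 + 1 + 0 + 0 + 0 = 1 ≡ 1 (mod 2).
s = (0, 1, 0, 1)^T — this equals column 5 of H (binary 0101), so error is at position 5.
Correct: flip bit 5 of r = 010100001100000 to get c = 010110001100000.


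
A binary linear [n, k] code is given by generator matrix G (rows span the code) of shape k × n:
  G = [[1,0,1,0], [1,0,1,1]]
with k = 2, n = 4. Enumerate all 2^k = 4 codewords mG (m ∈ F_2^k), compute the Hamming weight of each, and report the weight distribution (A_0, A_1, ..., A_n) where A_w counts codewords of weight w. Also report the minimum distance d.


Weight distribution: A_0 = 1, A_1 = 1, A_2 = 1, A_3 = 1. Minimum distance d = 1.

Enumerate all 2^2 = 4 messages m ∈ F_2^2.
For each, compute codeword c = mG in F_2^4, then tally its weight.
  m = 00 → c = 0000, weight = 0.
  m = 10 → c = 1010, weight = 2.
  m = 01 → c = 1011, weight = 3.
  m = 11 → c = 0001, weight = 1.
Tally weights:
  weight 0: 1 codewords.
  weight 1: 1 codewords.
  weight 2: 1 codewords.
  weight 3: 1 codewords.
Minimum distance d = smallest w > 0 with A_w > 0 = 1.
Sanity: Σ A_w = 4 = 2^2 = 4 ✓.


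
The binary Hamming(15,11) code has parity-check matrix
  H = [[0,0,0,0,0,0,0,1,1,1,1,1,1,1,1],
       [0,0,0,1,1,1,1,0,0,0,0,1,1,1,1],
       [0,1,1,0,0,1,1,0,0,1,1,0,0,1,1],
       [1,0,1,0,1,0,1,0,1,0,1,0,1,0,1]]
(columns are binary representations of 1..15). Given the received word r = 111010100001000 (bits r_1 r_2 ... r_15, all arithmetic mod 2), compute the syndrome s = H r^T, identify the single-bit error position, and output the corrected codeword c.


s = (1, 1, 1, 0)^T, error position = 14, corrected codeword c = 111010100001010

Compute s = H r^T mod 2 one row at a time:
  s_1 = 0 + 0 + 0 + 0 + 1 + 0 + 0 + 0 = 1 ≡ 1 (mod 2).
  s_2 = 0 + 1 + 0 + 1 + 1 + 0 + 0 + 0 = 3 ≡ 1 (mod 2).
  s_3 = 1 + 1 + 0 + 1 + 0 + 0 + 0 + 0 = 3 ≡ 1 (mod 2).
  s_4 = 1 + 1 + 1 + 1 + 0 + 0 + 0 + 0 = 4 ≡ 0 (mod 2).
s = (1, 1, 1, 0)^T — this equals column 14 of H (binary 1110), so error is at position 14.
Correct: flip bit 14 of r = 111010100001000 to get c = 111010100001010.


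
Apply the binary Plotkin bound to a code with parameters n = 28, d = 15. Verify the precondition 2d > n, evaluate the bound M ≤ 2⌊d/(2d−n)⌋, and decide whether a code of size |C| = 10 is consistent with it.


Plotkin bound M ≤ 14; given |C| = 10 ≤ bound (satisfied).

Check applicability: 2d = 30, n = 28.
2d − n = 2 > 0, so Plotkin applies.
Compute d/(2d−n) = 15/2 ≈ 7.5000.
⌊d/(2d−n)⌋ = 7.
Plotkin bound: M ≤ 2·7 = 14.
Given |C| = 10, check: satisfied.
This |C| is below the Plotkin bound.


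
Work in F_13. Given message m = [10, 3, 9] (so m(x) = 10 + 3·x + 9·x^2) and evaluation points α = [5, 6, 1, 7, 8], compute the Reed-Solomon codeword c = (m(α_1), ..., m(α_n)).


c = [3, 1, 9, 4, 12]

Message polynomial: m(x) = 10 + 3·x + 9·x^2 (mod 13).
For each evaluation point α_i, compute m(α_i) mod 13:
  α_1 = 5: Horner steps 9 → 9 → 3, so m(5) = 3.
  α_2 = 6: Horner steps 9 → 5 → 1, so m(6) = 1.
  α_3 = 1: Horner steps 9 → 12 → 9, so m(1) = 9.
  α_4 = 7: Horner steps 9 → 1 → 4, so m(7) = 4.
  α_5 = 8: Horner steps 9 → 10 → 12, so m(8) = 12.
Codeword c = [3, 1, 9, 4, 12] ∈ F_13^5.


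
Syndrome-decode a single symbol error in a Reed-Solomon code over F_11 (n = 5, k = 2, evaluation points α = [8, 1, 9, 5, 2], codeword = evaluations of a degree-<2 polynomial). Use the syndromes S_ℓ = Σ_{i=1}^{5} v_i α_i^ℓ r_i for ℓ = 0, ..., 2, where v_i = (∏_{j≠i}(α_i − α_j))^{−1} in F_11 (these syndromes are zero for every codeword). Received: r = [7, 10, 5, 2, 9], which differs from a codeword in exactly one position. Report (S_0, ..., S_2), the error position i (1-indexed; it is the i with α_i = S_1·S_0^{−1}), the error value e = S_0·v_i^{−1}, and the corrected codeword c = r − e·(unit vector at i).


S = (2, 4, 8), error at position 5, error magnitude e = 1, c = [7, 10, 5, 2, 8].

Step 1: column multipliers v_i = (∏_{j≠i}(α_i − α_j))^{−1} mod 11.
  i = 1 (α = 8): (8−1)(8−9)(8−5)(8−2) = 7·(−1)·3·6 = −126 ≡ 6, so v_1 = 6^{−1} = 2 (mod 11).
  i = 2 (α = 1): (1−8)(1−9)(1−5)(1−2) = (−7)·(−8)·(−4)·(−1) = 224 ≡ 4, so v_2 = 4^{−1} = 3 (mod 11).
  i = 3 (α = 9): (9−8)(9−1)(9−5)(9−2) = 1·8·4·7 = 224 ≡ 4, so v_3 = 4^{−1} = 3 (mod 11).
  i = 4 (α = 5): (5−8)(5−1)(5−9)(5−2) = (−3)·4·(−4)·3 = 144 ≡ 1, so v_4 = 1^{−1} = 1 (mod 11).
  i = 5 (α = 2): (2−8)(2−1)(2−9)(2−5) = (−6)·1·(−7)·(−3) = −126 ≡ 6, so v_5 = 6^{−1} = 2 (mod 11).
  v = [2, 3, 3, 1, 2].
Step 2: syndromes of r = [7, 10, 5, 2, 9] (all sums mod 11).
  S_0 = Σ v_i r_i = 2·7 + 3·10 + 3·5 + 1·2 + 2·9 = 79 ≡ 2.
  S_1 = Σ v_i α_i r_i = 2·8·7 + 3·1·10 + 3·9·5 + 1·5·2 + 2·2·9 = 323 ≡ 4.
  α_i^2 mod 11 = [9, 1, 4, 3, 4].
  S_2 = Σ v_i α_i^2 r_i = 2·9·7 + 3·1·10 + 3·4·5 + 1·3·2 + 2·4·9 = 294 ≡ 8.
  S = (2, 4, 8) ≠ 0, so r is not a codeword (an error is present).
Step 3: locate the error. For a single error e at position i, S_ℓ = v_i·e·α_i^ℓ, so α_err = S_1/S_0.
  S_0^{−1} = 2^{−1} = 6 (mod 11), so α_err = 4·6 = 24 ≡ 2 = α_5. Error position i = 5.
  Consistency check: S_2/S_1 = 8·3 = 24 ≡ 2 = α_err ✓ (single-error assumption holds).
Step 4: error magnitude e = S_0/v_5 = S_0·∏_{j≠5}(α_5 − α_j) = 2·6 = 12 ≡ 1 (mod 11).
Step 5: correct position 5: c_5 = r_5 − e = 9 − 1 ≡ 8 (mod 11). Hence c = [7, 10, 5, 2, 8].
  Check: interpolating c through the α_i gives m(x) = 1 + 9·x (degree < 2) with m(α_i) = c_i for every i, so c is indeed a codeword.


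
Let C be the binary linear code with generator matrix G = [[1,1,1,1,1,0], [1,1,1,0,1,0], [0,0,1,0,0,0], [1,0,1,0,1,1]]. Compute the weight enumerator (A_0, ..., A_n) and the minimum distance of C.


Weight distribution: A_0 = 1, A_1 = 2, A_2 = 2, A_3 = 4, A_4 = 5, A_5 = 2. Minimum distance d = 1.

Enumerate all 2^4 = 16 messages m ∈ F_2^4.
For each, compute codeword c = mG in F_2^6, then tally its weight.
  m = 0000 → c = 000000, weight = 0.
  m = 1000 → c = 111110, weight = 5.
  m = 0100 → c = 111010, weight = 4.
  m = 1100 → c = 000100, weight = 1.
  m = 0010 → c = 001000, weight = 1.
  m = 1010 → c = 110110, weight = 4.
  m = 0110 → c = 110010, weight = 3.
  m = 1110 → c = 001100, weight = 2.
  m = 0001 → c = 101011, weight = 4.
  m = 1001 → c = 010101, weight = 3.
  m = 0101 → c = 010001, weight = 2.
  m = 1101 → c = 101111, weight = 5.
  m = 0011 → c = 100011, weight = 3.
  m = 1011 → c = 011101, weight = 4.
  m = 0111 → c = 011001, weight = 3.
  m = 1111 → c = 100111, weight = 4.
Tally weights:
  weight 0: 1 codewords.
  weight 1: 2 codewords.
  weight 2: 2 codewords.
  weight 3: 4 codewords.
  weight 4: 5 codewords.
  weight 5: 2 codewords.
Minimum distance d = smallest w > 0 with A_w > 0 = 1.
Sanity: Σ A_w = 16 = 2^4 = 16 ✓.


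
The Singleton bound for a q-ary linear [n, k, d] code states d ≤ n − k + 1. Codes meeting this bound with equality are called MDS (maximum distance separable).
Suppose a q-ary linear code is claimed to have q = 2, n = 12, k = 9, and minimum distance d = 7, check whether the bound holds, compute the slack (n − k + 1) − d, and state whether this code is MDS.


Singleton RHS = n − k + 1 = 4, slack = -3, bound violated (no such code; not MDS).

Singleton bound: d ≤ n − k + 1.
Here n = 12, k = 9, so n − k + 1 = 4.
Given d = 7, check d ≤ 4: NO.
Slack = (n − k + 1) − d = -3.
The slack is negative: d = 7 exceeds n − k + 1 = 4 by 3, so the Singleton bound is violated and no linear [12, 9, 7]_2 code can exist. In particular it is not MDS (MDS requires d = n − k + 1 exactly).
Description: the claimed parameters are [12, 9, 7]_2; such a code would be impossible (violates the Singleton bound).


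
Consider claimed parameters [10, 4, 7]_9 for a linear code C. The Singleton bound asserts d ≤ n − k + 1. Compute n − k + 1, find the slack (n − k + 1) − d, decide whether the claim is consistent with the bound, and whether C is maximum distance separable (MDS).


Singleton RHS = n − k + 1 = 7, slack = 0, bound satisfied, MDS.

Singleton bound: d ≤ n − k + 1.
Here n = 10, k = 4, so n − k + 1 = 7.
Given d = 7, check d ≤ 7: YES.
Slack = (n − k + 1) − d = 0.
The code is MDS (slack = 0).
Description: the claimed parameters are [10, 4, 7]_9; such a code would be MDS (meets Singleton bound).


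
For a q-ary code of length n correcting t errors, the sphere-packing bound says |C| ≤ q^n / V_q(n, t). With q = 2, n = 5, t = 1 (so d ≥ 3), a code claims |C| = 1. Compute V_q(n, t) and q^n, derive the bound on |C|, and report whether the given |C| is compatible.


V_q(n, t) = 6, q^n = 32, Hamming bound = 5, |C| = 1 ≤ bound (satisfied).

Step 1: Compute V_q(n, t) = Σ_{j=0}^1 C(n, j) (q−1)^j.
  j = 0: C(5,0)·(1)^0 = 1·1 = 1.
  j = 1: C(5,1)·(1)^1 = 5·1 = 5.
  V_q(n, t) = 1 + 5 = 6.
Step 2: q^n = 2^5 = 32.
Step 3: Hamming bound ⌊q^n / V_q(n,t)⌋ = ⌊32/6⌋ = 5.
Step 4: Compare |C| = 1 to 5: satisfied.
The claimed |C| lies below the Hamming bound.


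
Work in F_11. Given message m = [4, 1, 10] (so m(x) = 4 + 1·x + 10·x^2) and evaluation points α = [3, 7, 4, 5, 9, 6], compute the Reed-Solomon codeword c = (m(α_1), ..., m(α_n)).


c = [9, 6, 3, 6, 9, 7]

Message polynomial: m(x) = 4 + 1·x + 10·x^2 (mod 11).
For each evaluation point α_i, compute m(α_i) mod 11:
  α_1 = 3: Horner steps 10 → 9 → 9, so m(3) = 9.
  α_2 = 7: Horner steps 10 → 5 → 6, so m(7) = 6.
  α_3 = 4: Horner steps 10 → 8 → 3, so m(4) = 3.
  α_4 = 5: Horner steps 10 → 7 → 6, so m(5) = 6.
  α_5 = 9: Horner steps 10 → 3 → 9, so m(9) = 9.
  α_6 = 6: Horner steps 10 → 6 → 7, so m(6) = 7.
Codeword c = [9, 6, 3, 6, 9, 7] ∈ F_11^6.


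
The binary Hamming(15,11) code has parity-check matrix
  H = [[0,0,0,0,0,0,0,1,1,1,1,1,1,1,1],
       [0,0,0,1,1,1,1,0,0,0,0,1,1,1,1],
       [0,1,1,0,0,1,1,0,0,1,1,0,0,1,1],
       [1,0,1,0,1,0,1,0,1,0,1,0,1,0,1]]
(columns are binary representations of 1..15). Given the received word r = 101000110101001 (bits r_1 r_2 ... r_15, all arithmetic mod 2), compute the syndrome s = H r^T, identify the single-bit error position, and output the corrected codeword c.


s = (0, 1, 0, 0)^T, error position = 4, corrected codeword c = 101100110101001

Compute s = H r^T mod 2 one row at a time:
  s_1 = 1 + 0 + 1 + 0 + 1 + 0 + 0 + 1 = 4 ≡ 0 (mod 2).
  s_2 = 0 + 0 + 0 + 1 + 1 + 0 + 0 + 1 = 3 ≡ 1 (mod 2).
  s_3 = 0 + 1 + 0 + 1 + 1 + 0 + 0 + 1 = 4 ≡ 0 (mod 2).
  s_4 = 1 + 1 + 0 + 1 + 0 + 0 + 0 + 1 = 4 ≡ 0 (mod 2).
s = (0, 1, 0, 0)^T — this equals column 4 of H (binary 0100), so error is at position 4.
Correct: flip bit 4 of r = 101000110101001 to get c = 101100110101001.


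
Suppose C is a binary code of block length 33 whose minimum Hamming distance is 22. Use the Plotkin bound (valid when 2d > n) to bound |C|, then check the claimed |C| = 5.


Plotkin bound M ≤ 4; given |C| = 5 > bound (violated).

Check applicability: 2d = 44, n = 33.
2d − n = 11 > 0, so Plotkin applies.
Compute d/(2d−n) = 22/11 ≈ 2.0000.
⌊d/(2d−n)⌋ = 2.
Plotkin bound: M ≤ 2·2 = 4.
Given |C| = 5, check: VIOLATED.
This |C| is above the Plotkin bound, so no binary code with n = 33, d = 22 and 5 codewords exists.


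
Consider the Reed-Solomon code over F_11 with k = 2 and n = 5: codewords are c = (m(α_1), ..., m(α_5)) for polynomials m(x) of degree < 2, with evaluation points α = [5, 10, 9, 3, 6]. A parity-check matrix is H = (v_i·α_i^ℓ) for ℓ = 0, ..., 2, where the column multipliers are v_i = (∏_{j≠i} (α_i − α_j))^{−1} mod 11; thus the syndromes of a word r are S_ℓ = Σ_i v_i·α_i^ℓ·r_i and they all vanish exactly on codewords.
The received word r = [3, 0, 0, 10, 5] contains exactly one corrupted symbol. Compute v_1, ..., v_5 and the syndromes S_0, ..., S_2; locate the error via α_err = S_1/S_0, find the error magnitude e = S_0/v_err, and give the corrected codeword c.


S = (8, 3, 8), error at position 2, error magnitude e = 9, c = [3, 2, 0, 10, 5].

Step 1: column multipliers v_i = (∏_{j≠i}(α_i − α_j))^{−1} mod 11.
  i = 1 (α = 5): (5−10)(5−9)(5−3)(5−6) = (−5)·(−4)·2·(−1) = −40 ≡ 4, so v_1 = 4^{−1} = 3 (mod 11).
  i = 2 (α = 10): (10−5)(10−9)(10−3)(10−6) = 5·1·7·4 = 140 ≡ 8, so v_2 = 8^{−1} = 7 (mod 11).
  i = 3 (α = 9): (9−5)(9−10)(9−3)(9−6) = 4·(−1)·6·3 = −72 ≡ 5, so v_3 = 5^{−1} = 9 (mod 11).
  i = 4 (α = 3): (3−5)(3−10)(3−9)(3−6) = (−2)·(−7)·(−6)·(−3) = 252 ≡ 10, so v_4 = 10^{−1} = 10 (mod 11).
  i = 5 (α = 6): (6−5)(6−10)(6−9)(6−3) = 1·(−4)·(−3)·3 = 36 ≡ 3, so v_5 = 3^{−1} = 4 (mod 11).
  v = [3, 7, 9, 10, 4].
Step 2: syndromes of r = [3, 0, 0, 10, 5] (all sums mod 11).
  S_0 = Σ v_i r_i = 3·3 + 7·0 + 9·0 + 10·10 + 4·5 = 129 ≡ 8.
  S_1 = Σ v_i α_i r_i = 3·5·3 + 7·10·0 + 9·9·0 + 10·3·10 + 4·6·5 = 465 ≡ 3.
  α_i^2 mod 11 = [3, 1, 4, 9, 3].
  S_2 = Σ v_i α_i^2 r_i = 3·3·3 + 7·1·0 + 9·4·0 + 10·9·10 + 4·3·5 = 987 ≡ 8.
  S = (8, 3, 8) ≠ 0, so r is not a codeword (an error is present).
Step 3: locate the error. For a single error e at position i, S_ℓ = v_i·e·α_i^ℓ, so α_err = S_1/S_0.
  S_0^{−1} = 8^{−1} = 7 (mod 11), so α_err = 3·7 = 21 ≡ 10 = α_2. Error position i = 2.
  Consistency check: S_2/S_1 = 8·4 = 32 ≡ 10 = α_err ✓ (single-error assumption holds).
Step 4: error magnitude e = S_0/v_2 = S_0·∏_{j≠2}(α_2 − α_j) = 8·8 = 64 ≡ 9 (mod 11).
Step 5: correct position 2: c_2 = r_2 − e = 0 − 9 ≡ 2 (mod 11). Hence c = [3, 2, 0, 10, 5].
  Check: interpolating c through the α_i gives m(x) = 4 + 2·x (degree < 2) with m(α_i) = c_i for every i, so c is indeed a codeword.


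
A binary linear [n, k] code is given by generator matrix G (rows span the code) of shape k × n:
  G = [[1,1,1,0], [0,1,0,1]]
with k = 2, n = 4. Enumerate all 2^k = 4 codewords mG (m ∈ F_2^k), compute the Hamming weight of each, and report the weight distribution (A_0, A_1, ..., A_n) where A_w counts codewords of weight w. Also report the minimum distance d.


Weight distribution: A_0 = 1, A_2 = 1, A_3 = 2. Minimum distance d = 2.

Enumerate all 2^2 = 4 messages m ∈ F_2^2.
For each, compute codeword c = mG in F_2^4, then tally its weight.
  m = 00 → c = 0000, weight = 0.
  m = 10 → c = 1110, weight = 3.
  m = 01 → c = 0101, weight = 2.
  m = 11 → c = 1011, weight = 3.
Tally weights:
  weight 0: 1 codewords.
  weight 2: 1 codewords.
  weight 3: 2 codewords.
Minimum distance d = smallest w > 0 with A_w > 0 = 2.
Sanity: Σ A_w = 4 = 2^2 = 4 ✓.


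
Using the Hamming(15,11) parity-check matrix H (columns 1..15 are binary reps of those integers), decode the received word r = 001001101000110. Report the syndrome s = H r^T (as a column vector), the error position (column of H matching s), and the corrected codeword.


s = (1, 0, 0, 0)^T, error position = 8, corrected codeword c = 001001111000110

Compute s = H r^T mod 2 one row at a time:
  s_1 = 0 + 1 + 0 + 0 + 0 + 1 + 1 + 0 = 3 ≡ 1 (mod 2).
  s_2 = 0 + 0 + 1 + 1 + 0 + 1 + 1 + 0 = 4 ≡ 0 (mod 2).
  s_3 = 0 + 1 + 1 + 1 + 0 + 0 + 1 + 0 = 4 ≡ 0 (mod 2).
  s_4 = 0 + 1 + 0 + 1 + 1 + 0 + 1 + 0 = 4 ≡ 0 (mod 2).
s = (1, 0, 0, 0)^T — this equals column 8 of H (binary 1000), so error is at position 8.
Correct: flip bit 8 of r = 001001101000110 to get c = 001001111000110.


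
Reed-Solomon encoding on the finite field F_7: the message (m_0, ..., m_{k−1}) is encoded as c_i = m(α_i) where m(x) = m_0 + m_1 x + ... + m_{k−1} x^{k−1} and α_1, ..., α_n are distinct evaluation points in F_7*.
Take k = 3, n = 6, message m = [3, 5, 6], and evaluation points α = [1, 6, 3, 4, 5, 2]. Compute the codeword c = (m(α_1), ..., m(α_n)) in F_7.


c = [0, 4, 2, 0, 3, 2]

Message polynomial: m(x) = 3 + 5·x + 6·x^2 (mod 7).
For each evaluation point α_i, compute m(α_i) mod 7:
  α_1 = 1: Horner steps 6 → 4 → 0, so m(1) = 0.
  α_2 = 6: Horner steps 6 → 6 → 4, so m(6) = 4.
  α_3 = 3: Horner steps 6 → 2 → 2, so m(3) = 2.
  α_4 = 4: Horner steps 6 → 1 → 0, so m(4) = 0.
  α_5 = 5: Horner steps 6 → 0 → 3, so m(5) = 3.
  α_6 = 2: Horner steps 6 → 3 → 2, so m(2) = 2.
Codeword c = [0, 4, 2, 0, 3, 2] ∈ F_7^6.


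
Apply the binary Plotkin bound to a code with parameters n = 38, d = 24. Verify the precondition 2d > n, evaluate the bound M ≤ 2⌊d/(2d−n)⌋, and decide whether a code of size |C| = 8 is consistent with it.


Plotkin bound M ≤ 4; given |C| = 8 > bound (violated).

Check applicability: 2d = 48, n = 38.
2d − n = 10 > 0, so Plotkin applies.
Compute d/(2d−n) = 24/10 ≈ 2.4000.
⌊d/(2d−n)⌋ = 2.
Plotkin bound: M ≤ 2·2 = 4.
Given |C| = 8, check: VIOLATED.
This |C| is above the Plotkin bound, so no binary code with n = 38, d = 24 and 8 codewords exists.


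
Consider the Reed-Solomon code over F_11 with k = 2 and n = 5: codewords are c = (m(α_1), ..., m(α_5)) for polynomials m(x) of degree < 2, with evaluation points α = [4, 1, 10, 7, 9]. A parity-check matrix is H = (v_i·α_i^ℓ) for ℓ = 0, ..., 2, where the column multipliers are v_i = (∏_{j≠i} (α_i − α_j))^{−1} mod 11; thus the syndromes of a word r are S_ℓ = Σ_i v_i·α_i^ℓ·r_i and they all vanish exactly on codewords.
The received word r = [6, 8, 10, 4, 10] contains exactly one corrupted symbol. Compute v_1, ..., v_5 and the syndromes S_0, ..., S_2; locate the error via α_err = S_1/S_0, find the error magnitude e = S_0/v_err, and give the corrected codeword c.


S = (1, 10, 1), error at position 3, error magnitude e = 8, c = [6, 8, 2, 4, 10].

Step 1: column multipliers v_i = (∏_{j≠i}(α_i − α_j))^{−1} mod 11.
  i = 1 (α = 4): (4−1)(4−10)(4−7)(4−9) = 3·(−6)·(−3)·(−5) = −270 ≡ 5, so v_1 = 5^{−1} = 9 (mod 11).
  i = 2 (α = 1): (1−4)(1−10)(1−7)(1−9) = (−3)·(−9)·(−6)·(−8) = 1296 ≡ 9, so v_2 = 9^{−1} = 5 (mod 11).
  i = 3 (α = 10): (10−4)(10−1)(10−7)(10−9) = 6·9·3·1 = 162 ≡ 8, so v_3 = 8^{−1} = 7 (mod 11).
  i = 4 (α = 7): (7−4)(7−1)(7−10)(7−9) = 3·6·(−3)·(−2) = 108 ≡ 9, so v_4 = 9^{−1} = 5 (mod 11).
  i = 5 (α = 9): (9−4)(9−1)(9−10)(9−7) = 5·8·(−1)·2 = −80 ≡ 8, so v_5 = 8^{−1} = 7 (mod 11).
  v = [9, 5, 7, 5, 7].
Step 2: syndromes of r = [6, 8, 10, 4, 10] (all sums mod 11).
  S_0 = Σ v_i r_i = 9·6 + 5·8 + 7·10 + 5·4 + 7·10 = 254 ≡ 1.
  S_1 = Σ v_i α_i r_i = 9·4·6 + 5·1·8 + 7·10·10 + 5·7·4 + 7·9·10 = 1726 ≡ 10.
  α_i^2 mod 11 = [5, 1, 1, 5, 4].
  S_2 = Σ v_i α_i^2 r_i = 9·5·6 + 5·1·8 + 7·1·10 + 5·5·4 + 7·4·10 = 760 ≡ 1.
  S = (1, 10, 1) ≠ 0, so r is not a codeword (an error is present).
Step 3: locate the error. For a single error e at position i, S_ℓ = v_i·e·α_i^ℓ, so α_err = S_1/S_0.
  S_0^{−1} = 1^{−1} = 1 (mod 11), so α_err = 10·1 = 10 ≡ 10 = α_3. Error position i = 3.
  Consistency check: S_2/S_1 = 1·10 = 10 ≡ 10 = α_err ✓ (single-error assumption holds).
Step 4: error magnitude e = S_0/v_3 = S_0·∏_{j≠3}(α_3 − α_j) = 1·8 = 8 ≡ 8 (mod 11).
Step 5: correct position 3: c_3 = r_3 − e = 10 − 8 ≡ 2 (mod 11). Hence c = [6, 8, 2, 4, 10].
  Check: interpolating c through the α_i gives m(x) = 5 + 3·x (degree < 2) with m(α_i) = c_i for every i, so c is indeed a codeword.


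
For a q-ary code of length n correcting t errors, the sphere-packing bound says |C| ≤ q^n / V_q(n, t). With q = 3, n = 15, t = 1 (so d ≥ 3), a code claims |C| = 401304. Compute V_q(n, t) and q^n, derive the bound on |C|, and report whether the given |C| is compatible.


V_q(n, t) = 31, q^n = 14348907, Hamming bound = 462867, |C| = 401304 ≤ bound (satisfied).

Step 1: Compute V_q(n, t) = Σ_{j=0}^1 C(n, j) (q−1)^j.
  j = 0: C(15,0)·(2)^0 = 1·1 = 1.
  j = 1: C(15,1)·(2)^1 = 15·2 = 30.
  V_q(n, t) = 1 + 30 = 31.
Step 2: q^n = 3^15 = 14348907.
Step 3: Hamming bound ⌊q^n / V_q(n,t)⌋ = ⌊14348907/31⌋ = 462867.
Step 4: Compare |C| = 401304 to 462867: satisfied.
The claimed |C| lies below the Hamming bound.


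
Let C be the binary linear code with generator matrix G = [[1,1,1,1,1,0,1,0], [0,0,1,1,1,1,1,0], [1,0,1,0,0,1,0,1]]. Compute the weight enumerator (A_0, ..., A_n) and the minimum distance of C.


Weight distribution: A_0 = 1, A_3 = 2, A_4 = 1, A_5 = 2, A_6 = 2. Minimum distance d = 3.

Enumerate all 2^3 = 8 messages m ∈ F_2^3.
For each, compute codeword c = mG in F_2^8, then tally its weight.
  m = 000 → c = 00000000, weight = 0.
  m = 100 → c = 11111010, weight = 6.
  m = 010 → c = 00111110, weight = 5.
  m = 110 → c = 11000100, weight = 3.
  m = 001 → c = 10100101, weight = 4.
  m = 101 → c = 01011111, weight = 6.
  m = 011 → c = 10011011, weight = 5.
  m = 111 → c = 01100001, weight = 3.
Tally weights:
  weight 0: 1 codewords.
  weight 3: 2 codewords.
  weight 4: 1 codewords.
  weight 5: 2 codewords.
  weight 6: 2 codewords.
Minimum distance d = smallest w > 0 with A_w > 0 = 3.
Sanity: Σ A_w = 8 = 2^3 = 8 ✓.


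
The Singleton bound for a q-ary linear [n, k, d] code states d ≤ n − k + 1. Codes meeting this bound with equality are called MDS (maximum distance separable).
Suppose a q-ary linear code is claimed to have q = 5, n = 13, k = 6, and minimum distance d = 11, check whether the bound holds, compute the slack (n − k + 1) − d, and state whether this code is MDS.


Singleton RHS = n − k + 1 = 8, slack = -3, bound violated (no such code; not MDS).

Singleton bound: d ≤ n − k + 1.
Here n = 13, k = 6, so n − k + 1 = 8.
Given d = 11, check d ≤ 8: NO.
Slack = (n − k + 1) − d = -3.
The slack is negative: d = 11 exceeds n − k + 1 = 8 by 3, so the Singleton bound is violated and no linear [13, 6, 11]_5 code can exist. In particular it is not MDS (MDS requires d = n − k + 1 exactly).
Description: the claimed parameters are [13, 6, 11]_5; such a code would be impossible (violates the Singleton bound).
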